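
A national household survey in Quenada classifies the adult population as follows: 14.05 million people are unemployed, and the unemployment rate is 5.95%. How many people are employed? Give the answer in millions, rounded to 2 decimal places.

About 222.08 million are employed.

Labor force = U / u = 14.05 / 0.0595 ≈ 236.13 million.
Employed = labor force − unemployed = 236.13 − 14.05 = 222.08 million.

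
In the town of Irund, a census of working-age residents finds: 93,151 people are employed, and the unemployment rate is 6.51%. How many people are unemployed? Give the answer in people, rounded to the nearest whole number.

Let U be the number unemployed. The labor force is E + U, and U/(E+U) = 0.0651.
So U = 0.0651 × 93,151 / (1 − 0.0651) = 6064.13 / 0.9349 ≈ 6,486.

About 6,486 are unemployed.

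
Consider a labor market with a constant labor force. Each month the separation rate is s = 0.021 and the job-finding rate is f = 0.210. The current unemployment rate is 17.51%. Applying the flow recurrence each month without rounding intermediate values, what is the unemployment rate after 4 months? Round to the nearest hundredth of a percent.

Unemployment rate after four months ≈ 12.04%.

With a fixed labor force, u_{t+1} = u_t + s·(1−u_t) − f·u_t = u_t·(1−s−f) + s.
Here 1−s−f = 0.769 and s = 0.021.
u_1 = 0.175100 × 0.769 + 0.021 = 0.155652.
u_2 = 0.155652 × 0.769 + 0.021 = 0.140696.
u_3 = 0.140696 × 0.769 + 0.021 = 0.129195.
u_4 = 0.129195 × 0.769 + 0.021 = 0.120351.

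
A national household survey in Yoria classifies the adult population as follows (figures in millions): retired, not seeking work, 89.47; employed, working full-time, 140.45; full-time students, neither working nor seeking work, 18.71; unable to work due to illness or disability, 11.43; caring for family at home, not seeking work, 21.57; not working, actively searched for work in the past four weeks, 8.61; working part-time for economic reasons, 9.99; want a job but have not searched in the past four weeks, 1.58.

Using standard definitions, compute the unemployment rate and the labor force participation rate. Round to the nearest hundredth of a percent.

Employed = 140.45 + 9.99 = 150.44 million (anyone who worked, including part-time for economic reasons, counts as employed).
Unemployed = 8.61 million.
Labor force = 150.44 + 8.61 = 159.05 million.
Not in labor force = 89.47 + 18.71 + 11.43 + 21.57 + 1.58 = 142.76 million (those not working and not actively searching are outside the labor force — including those who want a job but have given up searching).
Civilian working-age population = 159.05 + 142.76 = 301.81 million.
Unemployment rate = 8.61 / 159.05 = 5.41%.
Labor force participation rate = 159.05 / 301.81 = 52.70%.

Unemployment rate ≈ 5.41%; labor force participation rate ≈ 52.70%.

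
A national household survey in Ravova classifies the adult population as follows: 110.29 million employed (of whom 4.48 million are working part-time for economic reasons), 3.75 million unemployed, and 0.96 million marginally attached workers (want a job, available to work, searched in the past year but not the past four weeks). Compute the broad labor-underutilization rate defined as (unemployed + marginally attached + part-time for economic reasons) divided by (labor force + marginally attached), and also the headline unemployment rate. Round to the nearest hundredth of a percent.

Labor force = 110.29 + 3.75 = 114.04 million.
Numerator = 3.75 + 0.96 + 4.48 = 9.19 million.
Denominator = 114.04 + 0.96 = 115.00 million.
Broad rate = 9.19 / 115.00 = 7.99%.
Headline unemployment rate = 3.75 / 114.04 = 3.29%.

Broad underutilization rate ≈ 7.99%; headline unemployment rate ≈ 3.29%.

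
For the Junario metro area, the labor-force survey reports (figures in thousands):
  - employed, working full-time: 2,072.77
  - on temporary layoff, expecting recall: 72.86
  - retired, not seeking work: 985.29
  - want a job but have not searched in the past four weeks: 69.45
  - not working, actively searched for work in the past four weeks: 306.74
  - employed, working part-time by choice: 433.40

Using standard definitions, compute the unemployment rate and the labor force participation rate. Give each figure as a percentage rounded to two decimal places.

Employed = 2,072.77 + 433.40 = 2,506.17 thousand.
Unemployed = 72.86 + 306.74 = 379.60 thousand (jobless and actively searching, or on temporary layoff).
Labor force = 2,506.17 + 379.60 = 2,885.77 thousand.
Not in labor force = 985.29 + 69.45 = 1,054.74 thousand (those not working and not actively searching are outside the labor force — including those who want a job but have given up searching).
Civilian working-age population = 2,885.77 + 1,054.74 = 3,940.51 thousand.
Unemployment rate = 379.60 / 2,885.77 = 13.15%.
Labor force participation rate = 2,885.77 / 3,940.51 = 73.23%.

Unemployment rate ≈ 13.15%; labor force participation rate ≈ 73.23%.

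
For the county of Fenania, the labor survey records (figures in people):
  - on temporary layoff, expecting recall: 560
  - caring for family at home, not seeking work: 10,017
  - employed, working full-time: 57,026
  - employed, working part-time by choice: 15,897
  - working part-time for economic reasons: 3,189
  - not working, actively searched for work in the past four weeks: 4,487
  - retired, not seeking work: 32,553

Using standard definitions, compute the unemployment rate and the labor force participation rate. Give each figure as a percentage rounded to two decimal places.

Employed = 57,026 + 15,897 + 3,189 = 76,112 (anyone who worked, including part-time for economic reasons, counts as employed).
Unemployed = 560 + 4,487 = 5,047 (jobless and actively searching, or on temporary layoff).
Labor force = 76,112 + 5,047 = 81,159.
Not in labor force = 10,017 + 32,553 = 42,570 (those not working and not actively searching are outside the labor force).
Civilian working-age population = 81,159 + 42,570 = 123,729.
Unemployment rate = 5,047 / 81,159 = 6.22%.
Labor force participation rate = 81,159 / 123,729 = 65.59%.

Unemployment rate ≈ 6.22%; labor force participation rate ≈ 65.59%.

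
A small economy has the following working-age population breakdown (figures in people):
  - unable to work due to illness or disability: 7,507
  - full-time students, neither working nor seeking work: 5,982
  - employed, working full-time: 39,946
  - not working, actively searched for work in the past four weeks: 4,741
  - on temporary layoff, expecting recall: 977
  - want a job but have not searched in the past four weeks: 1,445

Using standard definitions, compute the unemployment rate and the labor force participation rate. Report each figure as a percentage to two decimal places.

Employed = 39,946.
Unemployed = 4,741 + 977 = 5,718 (jobless and actively searching, or on temporary layoff).
Labor force = 39,946 + 5,718 = 45,664.
Not in labor force = 7,507 + 5,982 + 1,445 = 14,934 (those not working and not actively searching are outside the labor force — including those who want a job but have given up searching).
Civilian working-age population = 45,664 + 14,934 = 60,598.
Unemployment rate = 5,718 / 45,664 = 12.52%.
Labor force participation rate = 45,664 / 60,598 = 75.36%.

Unemployment rate ≈ 12.52%; labor force participation rate ≈ 75.36%.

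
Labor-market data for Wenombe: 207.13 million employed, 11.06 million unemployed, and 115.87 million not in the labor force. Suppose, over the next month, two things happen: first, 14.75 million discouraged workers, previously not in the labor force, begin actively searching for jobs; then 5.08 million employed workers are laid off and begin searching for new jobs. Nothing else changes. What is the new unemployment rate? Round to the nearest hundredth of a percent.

New unemployment rate ≈ 13.26%.

Initially, labor force = 207.13 + 11.06 = 218.19 million, so u = 11.06/218.19 = 5.07%.
After the first change, unemployed and labor force both rise by 14.75 → E = 207.13, U = 25.81, labor force = 232.94 million.
After the second change, employed falls and unemployed rises by 5.08; labor force unchanged → E = 202.05, U = 30.89, labor force = 232.94 million.
New unemployment rate = 30.89 / 232.94 = 13.26%.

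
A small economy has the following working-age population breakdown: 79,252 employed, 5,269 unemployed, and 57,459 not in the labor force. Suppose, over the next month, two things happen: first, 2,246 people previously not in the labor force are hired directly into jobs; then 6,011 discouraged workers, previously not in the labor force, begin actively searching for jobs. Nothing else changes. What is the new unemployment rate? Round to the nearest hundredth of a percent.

Initially, labor force = 79,252 + 5,269 = 84,521, so u = 5,269/84,521 = 6.23%.
After the first change, employed and labor force both rise by 2,246; unemployed unchanged → E = 81,498, U = 5,269, labor force = 86,767.
After the second change, unemployed and labor force both rise by 6,011 → E = 81,498, U = 11,280, labor force = 92,778.
New unemployment rate = 11,280 / 92,778 = 12.16%.

New unemployment rate ≈ 12.16%.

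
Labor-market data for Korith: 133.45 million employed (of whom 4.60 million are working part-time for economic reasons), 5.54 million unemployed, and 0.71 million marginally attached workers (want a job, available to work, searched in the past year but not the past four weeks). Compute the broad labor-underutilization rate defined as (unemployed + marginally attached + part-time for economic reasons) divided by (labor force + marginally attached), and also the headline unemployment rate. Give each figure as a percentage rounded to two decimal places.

Labor force = 133.45 + 5.54 = 138.99 million.
Numerator = 5.54 + 0.71 + 4.60 = 10.85 million.
Denominator = 138.99 + 0.71 = 139.70 million.
Broad rate = 10.85 / 139.70 = 7.77%.
Headline unemployment rate = 5.54 / 138.99 = 3.99%.

Broad underutilization rate ≈ 7.77%; headline unemployment rate ≈ 3.99%.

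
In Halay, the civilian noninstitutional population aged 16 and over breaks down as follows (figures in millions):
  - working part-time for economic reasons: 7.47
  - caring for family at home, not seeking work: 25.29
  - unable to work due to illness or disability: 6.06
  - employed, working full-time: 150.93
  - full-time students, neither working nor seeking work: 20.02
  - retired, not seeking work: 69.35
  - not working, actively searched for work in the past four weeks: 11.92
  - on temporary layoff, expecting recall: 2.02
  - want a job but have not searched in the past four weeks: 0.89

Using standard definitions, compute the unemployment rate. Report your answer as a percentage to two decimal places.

Unemployment rate ≈ 8.09%.

Employed = 7.47 + 150.93 = 158.40 million (anyone who worked, including part-time for economic reasons, counts as employed).
Unemployed = 11.92 + 2.02 = 13.94 million (jobless and actively searching, or on temporary layoff).
Labor force = 158.40 + 13.94 = 172.34 million.
Unemployment rate = 13.94 / 172.34 = 8.09%.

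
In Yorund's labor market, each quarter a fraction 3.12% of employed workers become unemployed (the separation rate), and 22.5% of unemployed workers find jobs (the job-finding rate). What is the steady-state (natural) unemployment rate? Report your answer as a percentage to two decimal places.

Steady-state unemployment rate ≈ 12.18%.

At steady state the flows balance: s·E = f·U, so U/(E+U) = s/(s+f).
u* = 3.12 / (3.12 + 22.5) = 3.12 / 25.62 = 12.18%.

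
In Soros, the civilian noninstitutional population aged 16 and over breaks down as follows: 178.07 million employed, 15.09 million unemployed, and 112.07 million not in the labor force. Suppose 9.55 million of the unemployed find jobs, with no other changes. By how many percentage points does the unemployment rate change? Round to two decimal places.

The unemployment rate changes by −4.94 percentage points.

Initially, labor force = 178.07 + 15.09 = 193.16 million, so u = 15.09/193.16 = 7.81%.
After the change, unemployed falls and employed rises by 9.55; labor force unchanged → E = 187.62, U = 5.54, labor force = 193.16 million.
New unemployment rate = 5.54 / 193.16 = 2.87%.
Change = 2.87% − 7.81% = −4.94 percentage points.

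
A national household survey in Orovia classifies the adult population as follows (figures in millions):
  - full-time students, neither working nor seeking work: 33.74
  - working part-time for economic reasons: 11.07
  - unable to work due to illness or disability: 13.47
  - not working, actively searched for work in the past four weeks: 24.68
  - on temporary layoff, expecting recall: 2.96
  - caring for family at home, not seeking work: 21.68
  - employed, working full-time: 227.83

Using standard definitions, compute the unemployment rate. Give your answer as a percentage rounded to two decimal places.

Unemployment rate ≈ 10.37%.

Employed = 11.07 + 227.83 = 238.90 million (anyone who worked, including part-time for economic reasons, counts as employed).
Unemployed = 24.68 + 2.96 = 27.64 million (jobless and actively searching, or on temporary layoff).
Labor force = 238.90 + 27.64 = 266.54 million.
Unemployment rate = 27.64 / 266.54 = 10.37%.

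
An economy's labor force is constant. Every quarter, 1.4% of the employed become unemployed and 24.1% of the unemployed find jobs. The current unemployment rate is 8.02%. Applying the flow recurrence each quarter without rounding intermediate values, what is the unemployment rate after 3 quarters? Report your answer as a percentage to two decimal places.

Unemployment rate after three quarters ≈ 6.54%.

With a fixed labor force, u_{t+1} = u_t + s·(1−u_t) − f·u_t = u_t·(1−s−f) + s.
Here 1−s−f = 0.745 and s = 0.014.
u_1 = 0.080200 × 0.745 + 0.014 = 0.073749.
u_2 = 0.073749 × 0.745 + 0.014 = 0.068943.
u_3 = 0.068943 × 0.745 + 0.014 = 0.065363.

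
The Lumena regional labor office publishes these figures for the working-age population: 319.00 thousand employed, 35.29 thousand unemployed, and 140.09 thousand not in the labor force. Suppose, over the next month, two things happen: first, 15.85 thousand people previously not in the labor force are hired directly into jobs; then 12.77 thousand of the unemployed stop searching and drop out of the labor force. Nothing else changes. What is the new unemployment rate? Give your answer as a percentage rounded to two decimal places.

New unemployment rate ≈ 6.30%.

Initially, labor force = 319.00 + 35.29 = 354.29 thousand, so u = 35.29/354.29 = 9.96%.
After the first change, employed and labor force both rise by 15.85; unemployed unchanged → E = 334.85, U = 35.29, labor force = 370.14 thousand.
After the second change, unemployed and labor force both fall by 12.77 → E = 334.85, U = 22.52, labor force = 357.37 thousand.
New unemployment rate = 22.52 / 357.37 = 6.30%.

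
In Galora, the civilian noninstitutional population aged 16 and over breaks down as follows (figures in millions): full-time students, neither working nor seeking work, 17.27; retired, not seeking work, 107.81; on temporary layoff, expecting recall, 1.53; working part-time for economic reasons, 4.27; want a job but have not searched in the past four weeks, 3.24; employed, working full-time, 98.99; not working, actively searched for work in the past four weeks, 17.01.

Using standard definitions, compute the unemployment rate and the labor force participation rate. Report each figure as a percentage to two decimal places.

Employed = 4.27 + 98.99 = 103.26 million (anyone who worked, including part-time for economic reasons, counts as employed).
Unemployed = 1.53 + 17.01 = 18.54 million (jobless and actively searching, or on temporary layoff).
Labor force = 103.26 + 18.54 = 121.80 million.
Not in labor force = 17.27 + 107.81 + 3.24 = 128.32 million (those not working and not actively searching are outside the labor force — including those who want a job but have given up searching).
Civilian working-age population = 121.80 + 128.32 = 250.12 million.
Unemployment rate = 18.54 / 121.80 = 15.22%.
Labor force participation rate = 121.80 / 250.12 = 48.70%.

Unemployment rate ≈ 15.22%; labor force participation rate ≈ 48.70%.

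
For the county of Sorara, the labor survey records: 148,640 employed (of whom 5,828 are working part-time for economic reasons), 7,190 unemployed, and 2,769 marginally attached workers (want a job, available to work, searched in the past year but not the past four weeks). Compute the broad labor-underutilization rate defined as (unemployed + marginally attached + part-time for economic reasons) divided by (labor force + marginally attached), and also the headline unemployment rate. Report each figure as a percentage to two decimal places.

Broad underutilization rate ≈ 9.95%; headline unemployment rate ≈ 4.61%.

Labor force = 148,640 + 7,190 = 155,830.
Numerator = 7,190 + 2,769 + 5,828 = 15,787.
Denominator = 155,830 + 2,769 = 158,599.
Broad rate = 15,787 / 158,599 = 9.95%.
Headline unemployment rate = 7,190 / 155,830 = 4.61%.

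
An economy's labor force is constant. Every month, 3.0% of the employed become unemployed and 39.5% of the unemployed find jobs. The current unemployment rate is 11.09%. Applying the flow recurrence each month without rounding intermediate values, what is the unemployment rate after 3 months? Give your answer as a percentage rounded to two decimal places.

Unemployment rate after three months ≈ 7.83%.

With a fixed labor force, u_{t+1} = u_t + s·(1−u_t) − f·u_t = u_t·(1−s−f) + s.
Here 1−s−f = 0.575 and s = 0.030.
u_1 = 0.110900 × 0.575 + 0.030 = 0.093767.
u_2 = 0.093767 × 0.575 + 0.030 = 0.083916.
u_3 = 0.083916 × 0.575 + 0.030 = 0.078252.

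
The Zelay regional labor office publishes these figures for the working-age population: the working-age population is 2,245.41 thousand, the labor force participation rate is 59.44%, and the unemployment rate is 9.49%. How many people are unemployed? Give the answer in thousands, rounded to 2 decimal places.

About 126.66 thousand are unemployed.

Labor force = 0.5944 × 2,245.41 = 1,334.67 thousand.
Unemployed = 0.0949 × 1,334.67 ≈ 126.66 thousand.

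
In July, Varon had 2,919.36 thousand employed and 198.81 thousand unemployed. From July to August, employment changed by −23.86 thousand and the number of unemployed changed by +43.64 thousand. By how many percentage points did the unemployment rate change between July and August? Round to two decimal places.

July: labor force = 2,919.36 + 198.81 = 3,118.17; u = 198.81/3,118.17 = 6.38%.
August: labor force = 2,895.50 + 242.45 = 3,137.95; u = 242.45/3,137.95 = 7.73%.
Change = 7.73% − 6.38% = +1.35 pp.

The unemployment rate changed by +1.35 percentage points.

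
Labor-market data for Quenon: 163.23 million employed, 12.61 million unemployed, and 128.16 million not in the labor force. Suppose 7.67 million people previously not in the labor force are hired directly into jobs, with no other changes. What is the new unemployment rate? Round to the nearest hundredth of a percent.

Initially, labor force = 163.23 + 12.61 = 175.84 million, so u = 12.61/175.84 = 7.17%.
After the change, employed and labor force both rise by 7.67; unemployed unchanged → E = 170.90, U = 12.61, labor force = 183.51 million.
New unemployment rate = 12.61 / 183.51 = 6.87%.

New unemployment rate ≈ 6.87%.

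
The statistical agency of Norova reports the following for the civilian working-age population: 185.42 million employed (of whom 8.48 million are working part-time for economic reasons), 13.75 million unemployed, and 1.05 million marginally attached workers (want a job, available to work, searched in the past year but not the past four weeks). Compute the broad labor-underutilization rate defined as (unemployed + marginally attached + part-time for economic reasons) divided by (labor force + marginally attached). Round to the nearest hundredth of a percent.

Labor force = 185.42 + 13.75 = 199.17 million.
Numerator = 13.75 + 1.05 + 8.48 = 23.28 million.
Denominator = 199.17 + 1.05 = 200.22 million.
Broad rate = 23.28 / 200.22 = 11.63%.

Broad underutilization rate ≈ 11.63%.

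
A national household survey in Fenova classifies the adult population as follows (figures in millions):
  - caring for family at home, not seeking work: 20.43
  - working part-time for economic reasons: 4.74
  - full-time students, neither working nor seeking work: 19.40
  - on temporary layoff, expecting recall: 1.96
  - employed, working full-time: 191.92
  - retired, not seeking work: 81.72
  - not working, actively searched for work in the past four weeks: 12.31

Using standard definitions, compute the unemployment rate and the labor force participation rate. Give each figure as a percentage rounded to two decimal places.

Employed = 4.74 + 191.92 = 196.66 million (anyone who worked, including part-time for economic reasons, counts as employed).
Unemployed = 1.96 + 12.31 = 14.27 million (jobless and actively searching, or on temporary layoff).
Labor force = 196.66 + 14.27 = 210.93 million.
Not in labor force = 20.43 + 19.40 + 81.72 = 121.55 million (those not working and not actively searching are outside the labor force).
Civilian working-age population = 210.93 + 121.55 = 332.48 million.
Unemployment rate = 14.27 / 210.93 = 6.77%.
Labor force participation rate = 210.93 / 332.48 = 63.44%.

Unemployment rate ≈ 6.77%; labor force participation rate ≈ 63.44%.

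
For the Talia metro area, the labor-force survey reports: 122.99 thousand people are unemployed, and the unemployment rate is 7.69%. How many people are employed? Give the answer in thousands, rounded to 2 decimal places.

Labor force = U / u = 122.99 / 0.0769 ≈ 1,599.35 thousand.
Employed = labor force − unemployed = 1,599.35 − 122.99 = 1,476.36 thousand.

About 1,476.36 thousand are employed.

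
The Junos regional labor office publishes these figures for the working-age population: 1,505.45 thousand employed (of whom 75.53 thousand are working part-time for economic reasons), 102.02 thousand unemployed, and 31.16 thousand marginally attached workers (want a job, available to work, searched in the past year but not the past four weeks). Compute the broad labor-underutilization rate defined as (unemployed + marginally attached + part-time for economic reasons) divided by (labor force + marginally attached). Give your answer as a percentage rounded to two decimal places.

Labor force = 1,505.45 + 102.02 = 1,607.47 thousand.
Numerator = 102.02 + 31.16 + 75.53 = 208.71 thousand.
Denominator = 1,607.47 + 31.16 = 1,638.63 thousand.
Broad rate = 208.71 / 1,638.63 = 12.74%.

Broad underutilization rate ≈ 12.74%.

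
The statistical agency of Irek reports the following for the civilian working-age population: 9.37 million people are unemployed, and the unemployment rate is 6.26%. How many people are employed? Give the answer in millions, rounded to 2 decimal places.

About 140.31 million are employed.

Labor force = U / u = 9.37 / 0.0626 ≈ 149.68 million.
Employed = labor force − unemployed = 149.68 − 9.37 = 140.31 million.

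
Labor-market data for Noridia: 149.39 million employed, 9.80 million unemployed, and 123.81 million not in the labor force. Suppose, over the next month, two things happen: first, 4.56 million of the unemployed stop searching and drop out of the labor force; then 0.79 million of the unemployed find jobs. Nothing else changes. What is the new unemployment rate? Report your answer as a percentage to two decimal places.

New unemployment rate ≈ 2.88%.

Initially, labor force = 149.39 + 9.80 = 159.19 million, so u = 9.80/159.19 = 6.16%.
After the first change, unemployed and labor force both fall by 4.56 → E = 149.39, U = 5.24, labor force = 154.63 million.
After the second change, unemployed falls and employed rises by 0.79; labor force unchanged → E = 150.18, U = 4.45, labor force = 154.63 million.
New unemployment rate = 4.45 / 154.63 = 2.88%.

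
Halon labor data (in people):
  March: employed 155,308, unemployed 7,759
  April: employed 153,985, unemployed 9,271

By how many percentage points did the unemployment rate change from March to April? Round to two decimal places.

The unemployment rate changed by +0.92 percentage points.

March: labor force = 155,308 + 7,759 = 163,067; u = 7,759/163,067 = 4.76%.
April: labor force = 153,985 + 9,271 = 163,256; u = 9,271/163,256 = 5.68%.
Change = 5.68% − 4.76% = +0.92 pp.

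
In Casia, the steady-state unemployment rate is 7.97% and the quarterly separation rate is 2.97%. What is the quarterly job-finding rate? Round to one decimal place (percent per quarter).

From u* = s/(s+f): f = s·(1−u)/u.
f = 2.97 × (1 − 0.0797) / 0.0797 = 2.7333 / 0.0797 ≈ 34.3% per quarter.

Job-finding rate ≈ 34.3% per quarter.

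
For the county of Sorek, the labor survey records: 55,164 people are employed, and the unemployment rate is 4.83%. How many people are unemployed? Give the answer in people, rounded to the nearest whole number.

Let U be the number unemployed. The labor force is E + U, and U/(E+U) = 0.0483.
So U = 0.0483 × 55,164 / (1 − 0.0483) = 2664.42 / 0.9517 ≈ 2,800.

About 2,800 are unemployed.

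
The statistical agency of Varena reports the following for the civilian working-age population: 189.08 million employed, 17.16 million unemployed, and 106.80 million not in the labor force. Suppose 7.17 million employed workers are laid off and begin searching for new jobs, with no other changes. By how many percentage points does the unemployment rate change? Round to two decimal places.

The unemployment rate changes by +3.48 percentage points.

Initially, labor force = 189.08 + 17.16 = 206.24 million, so u = 17.16/206.24 = 8.32%.
After the change, employed falls and unemployed rises by 7.17; labor force unchanged → E = 181.91, U = 24.33, labor force = 206.24 million.
New unemployment rate = 24.33 / 206.24 = 11.80%.
Change = 11.80% − 8.32% = +3.48 percentage points.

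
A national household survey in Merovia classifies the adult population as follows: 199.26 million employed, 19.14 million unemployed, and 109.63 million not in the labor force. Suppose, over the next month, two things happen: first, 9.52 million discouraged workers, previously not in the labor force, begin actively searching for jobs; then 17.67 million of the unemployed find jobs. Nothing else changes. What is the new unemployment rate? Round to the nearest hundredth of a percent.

Initially, labor force = 199.26 + 19.14 = 218.40 million, so u = 19.14/218.40 = 8.76%.
After the first change, unemployed and labor force both rise by 9.52 → E = 199.26, U = 28.66, labor force = 227.92 million.
After the second change, unemployed falls and employed rises by 17.67; labor force unchanged → E = 216.93, U = 10.99, labor force = 227.92 million.
New unemployment rate = 10.99 / 227.92 = 4.82%.

New unemployment rate ≈ 4.82%.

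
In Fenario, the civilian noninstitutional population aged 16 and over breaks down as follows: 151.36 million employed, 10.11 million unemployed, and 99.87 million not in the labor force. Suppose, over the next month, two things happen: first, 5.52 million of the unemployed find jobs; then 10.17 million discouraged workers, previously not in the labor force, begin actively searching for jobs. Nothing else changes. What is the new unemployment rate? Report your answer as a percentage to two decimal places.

New unemployment rate ≈ 8.60%.

Initially, labor force = 151.36 + 10.11 = 161.47 million, so u = 10.11/161.47 = 6.26%.
After the first change, unemployed falls and employed rises by 5.52; labor force unchanged → E = 156.88, U = 4.59, labor force = 161.47 million.
After the second change, unemployed and labor force both rise by 10.17 → E = 156.88, U = 14.76, labor force = 171.64 million.
New unemployment rate = 14.76 / 171.64 = 8.60%.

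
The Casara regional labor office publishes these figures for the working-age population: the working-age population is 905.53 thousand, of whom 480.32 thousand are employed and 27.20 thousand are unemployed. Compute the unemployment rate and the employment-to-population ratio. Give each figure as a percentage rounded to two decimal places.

Unemployment rate ≈ 5.36%; employment-population ratio ≈ 53.04%.

Labor force = employed + unemployed = 480.32 + 27.20 = 507.52 thousand.
Unemployment rate = 27.20 / 507.52 = 5.36%.
Employment-population ratio = 480.32 / 905.53 = 53.04%.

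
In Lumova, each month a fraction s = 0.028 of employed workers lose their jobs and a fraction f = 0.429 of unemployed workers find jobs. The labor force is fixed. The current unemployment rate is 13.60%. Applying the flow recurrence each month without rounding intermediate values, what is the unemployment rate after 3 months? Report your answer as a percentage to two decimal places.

With a fixed labor force, u_{t+1} = u_t + s·(1−u_t) − f·u_t = u_t·(1−s−f) + s.
Here 1−s−f = 0.543 and s = 0.028.
u_1 = 0.136000 × 0.543 + 0.028 = 0.101848.
u_2 = 0.101848 × 0.543 + 0.028 = 0.083303.
u_3 = 0.083303 × 0.543 + 0.028 = 0.073234.

Unemployment rate after three months ≈ 7.32%.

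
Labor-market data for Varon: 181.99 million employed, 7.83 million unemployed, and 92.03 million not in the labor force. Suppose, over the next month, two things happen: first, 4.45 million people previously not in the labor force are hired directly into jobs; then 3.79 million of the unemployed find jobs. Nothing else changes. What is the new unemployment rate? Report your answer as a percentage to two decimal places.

New unemployment rate ≈ 2.08%.

Initially, labor force = 181.99 + 7.83 = 189.82 million, so u = 7.83/189.82 = 4.12%.
After the first change, employed and labor force both rise by 4.45; unemployed unchanged → E = 186.44, U = 7.83, labor force = 194.27 million.
After the second change, unemployed falls and employed rises by 3.79; labor force unchanged → E = 190.23, U = 4.04, labor force = 194.27 million.
New unemployment rate = 4.04 / 194.27 = 2.08%.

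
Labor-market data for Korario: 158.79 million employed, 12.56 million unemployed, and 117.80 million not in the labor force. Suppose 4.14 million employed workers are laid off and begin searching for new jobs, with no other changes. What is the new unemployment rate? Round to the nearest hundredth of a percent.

New unemployment rate ≈ 9.75%.

Initially, labor force = 158.79 + 12.56 = 171.35 million, so u = 12.56/171.35 = 7.33%.
After the change, employed falls and unemployed rises by 4.14; labor force unchanged → E = 154.65, U = 16.70, labor force = 171.35 million.
New unemployment rate = 16.70 / 171.35 = 9.75%.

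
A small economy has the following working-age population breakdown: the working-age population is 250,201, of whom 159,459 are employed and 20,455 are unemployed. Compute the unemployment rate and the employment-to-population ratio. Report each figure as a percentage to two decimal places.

Unemployment rate ≈ 11.37%; employment-population ratio ≈ 63.73%.

Labor force = employed + unemployed = 159,459 + 20,455 = 179,914.
Unemployment rate = 20,455 / 179,914 = 11.37%.
Employment-population ratio = 159,459 / 250,201 = 63.73%.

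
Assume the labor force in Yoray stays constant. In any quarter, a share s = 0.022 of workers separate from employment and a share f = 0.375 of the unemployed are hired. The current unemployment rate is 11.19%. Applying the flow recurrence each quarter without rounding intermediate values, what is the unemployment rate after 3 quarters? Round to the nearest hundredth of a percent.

With a fixed labor force, u_{t+1} = u_t + s·(1−u_t) − f·u_t = u_t·(1−s−f) + s.
Here 1−s−f = 0.603 and s = 0.022.
u_1 = 0.111900 × 0.603 + 0.022 = 0.089476.
u_2 = 0.089476 × 0.603 + 0.022 = 0.075954.
u_3 = 0.075954 × 0.603 + 0.022 = 0.067800.

Unemployment rate after three quarters ≈ 6.78%.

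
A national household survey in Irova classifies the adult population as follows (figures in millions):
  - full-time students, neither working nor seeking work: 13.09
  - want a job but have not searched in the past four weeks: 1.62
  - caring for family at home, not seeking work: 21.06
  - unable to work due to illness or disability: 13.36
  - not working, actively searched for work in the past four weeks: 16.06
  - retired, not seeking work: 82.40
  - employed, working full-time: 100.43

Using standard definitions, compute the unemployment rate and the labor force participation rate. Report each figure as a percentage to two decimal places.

Unemployment rate ≈ 13.79%; labor force participation rate ≈ 46.97%.

Employed = 100.43 million.
Unemployed = 16.06 million.
Labor force = 100.43 + 16.06 = 116.49 million.
Not in labor force = 13.09 + 1.62 + 21.06 + 13.36 + 82.40 = 131.53 million (those not working and not actively searching are outside the labor force — including those who want a job but have given up searching).
Civilian working-age population = 116.49 + 131.53 = 248.02 million.
Unemployment rate = 16.06 / 116.49 = 13.79%.
Labor force participation rate = 116.49 / 248.02 = 46.97%.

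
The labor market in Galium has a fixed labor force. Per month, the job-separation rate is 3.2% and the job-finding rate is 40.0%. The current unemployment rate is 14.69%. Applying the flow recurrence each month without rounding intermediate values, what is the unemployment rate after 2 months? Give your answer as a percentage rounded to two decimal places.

Unemployment rate after two months ≈ 9.76%.

With a fixed labor force, u_{t+1} = u_t + s·(1−u_t) − f·u_t = u_t·(1−s−f) + s.
Here 1−s−f = 0.568 and s = 0.032.
u_1 = 0.146900 × 0.568 + 0.032 = 0.115439.
u_2 = 0.115439 × 0.568 + 0.032 = 0.097569.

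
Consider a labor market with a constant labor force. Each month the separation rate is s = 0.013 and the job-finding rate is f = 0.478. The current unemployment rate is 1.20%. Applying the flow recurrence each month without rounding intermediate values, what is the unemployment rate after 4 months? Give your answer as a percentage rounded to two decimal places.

Unemployment rate after four months ≈ 2.55%.

With a fixed labor force, u_{t+1} = u_t + s·(1−u_t) − f·u_t = u_t·(1−s−f) + s.
Here 1−s−f = 0.509 and s = 0.013.
u_1 = 0.012000 × 0.509 + 0.013 = 0.019108.
u_2 = 0.019108 × 0.509 + 0.013 = 0.022726.
u_3 = 0.022726 × 0.509 + 0.013 = 0.024568.
u_4 = 0.024568 × 0.509 + 0.013 = 0.025505.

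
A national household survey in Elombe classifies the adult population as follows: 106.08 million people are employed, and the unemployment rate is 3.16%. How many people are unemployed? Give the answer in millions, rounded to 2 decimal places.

Let U be the number unemployed. The labor force is E + U, and U/(E+U) = 0.0316.
So U = 0.0316 × 106.08 / (1 − 0.0316) = 3.3521 / 0.9684 ≈ 3.46 million.

About 3.46 million are unemployed.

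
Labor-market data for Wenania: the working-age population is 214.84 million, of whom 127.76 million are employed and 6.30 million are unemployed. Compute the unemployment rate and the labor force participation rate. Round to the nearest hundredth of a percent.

Unemployment rate ≈ 4.70%; labor force participation rate ≈ 62.40%.

Labor force = employed + unemployed = 127.76 + 6.30 = 134.06 million.
Unemployment rate = 6.30 / 134.06 = 4.70%.
Labor force participation rate = 134.06 / 214.84 = 62.40%.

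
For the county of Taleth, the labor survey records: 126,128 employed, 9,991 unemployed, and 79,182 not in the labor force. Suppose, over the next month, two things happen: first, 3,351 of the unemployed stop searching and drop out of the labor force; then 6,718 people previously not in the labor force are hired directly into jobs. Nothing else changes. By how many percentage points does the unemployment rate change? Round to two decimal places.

Initially, labor force = 126,128 + 9,991 = 136,119, so u = 9,991/136,119 = 7.34%.
After the first change, unemployed and labor force both fall by 3,351 → E = 126,128, U = 6,640, labor force = 132,768.
After the second change, employed and labor force both rise by 6,718; unemployed unchanged → E = 132,846, U = 6,640, labor force = 139,486.
New unemployment rate = 6,640 / 139,486 = 4.76%.
Change = 4.76% − 7.34% = −2.58 percentage points.

The unemployment rate changes by −2.58 percentage points.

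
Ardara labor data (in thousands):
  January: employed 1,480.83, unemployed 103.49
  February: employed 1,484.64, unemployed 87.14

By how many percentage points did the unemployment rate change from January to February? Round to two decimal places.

The unemployment rate changed by −0.99 percentage points.

January: labor force = 1,480.83 + 103.49 = 1,584.32; u = 103.49/1,584.32 = 6.53%.
February: labor force = 1,484.64 + 87.14 = 1,571.78; u = 87.14/1,571.78 = 5.54%.
Change = 5.54% − 6.53% = −0.99 pp.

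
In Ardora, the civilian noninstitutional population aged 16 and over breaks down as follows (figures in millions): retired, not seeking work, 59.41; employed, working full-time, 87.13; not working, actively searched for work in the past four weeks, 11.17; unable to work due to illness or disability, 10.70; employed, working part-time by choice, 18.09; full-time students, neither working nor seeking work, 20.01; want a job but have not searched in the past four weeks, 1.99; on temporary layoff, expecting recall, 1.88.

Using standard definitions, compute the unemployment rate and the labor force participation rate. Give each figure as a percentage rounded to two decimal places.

Employed = 87.13 + 18.09 = 105.22 million.
Unemployed = 11.17 + 1.88 = 13.05 million (jobless and actively searching, or on temporary layoff).
Labor force = 105.22 + 13.05 = 118.27 million.
Not in labor force = 59.41 + 10.70 + 20.01 + 1.99 = 92.11 million (those not working and not actively searching are outside the labor force — including those who want a job but have given up searching).
Civilian working-age population = 118.27 + 92.11 = 210.38 million.
Unemployment rate = 13.05 / 118.27 = 11.03%.
Labor force participation rate = 118.27 / 210.38 = 56.22%.

Unemployment rate ≈ 11.03%; labor force participation rate ≈ 56.22%.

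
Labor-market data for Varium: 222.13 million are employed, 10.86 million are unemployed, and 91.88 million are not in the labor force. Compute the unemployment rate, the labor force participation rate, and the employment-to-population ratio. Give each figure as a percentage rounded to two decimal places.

Unemployment rate ≈ 4.66%; labor force participation rate ≈ 71.72%; employment-population ratio ≈ 68.38%.

Labor force = employed + unemployed = 222.13 + 10.86 = 232.99 million.
Working-age population = 232.99 + 91.88 = 324.87 million.
Unemployment rate = 10.86 / 232.99 = 4.66%.
Labor force participation rate = 232.99 / 324.87 = 71.72%.
Employment-population ratio = 222.13 / 324.87 = 68.38%.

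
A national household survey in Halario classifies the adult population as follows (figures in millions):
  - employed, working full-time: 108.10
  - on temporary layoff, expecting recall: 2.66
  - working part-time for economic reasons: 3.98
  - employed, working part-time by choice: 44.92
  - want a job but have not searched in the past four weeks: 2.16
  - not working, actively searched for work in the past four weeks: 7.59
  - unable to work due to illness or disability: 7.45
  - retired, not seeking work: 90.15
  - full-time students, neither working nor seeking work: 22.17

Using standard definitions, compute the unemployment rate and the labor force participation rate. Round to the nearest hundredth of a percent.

Unemployment rate ≈ 6.13%; labor force participation rate ≈ 57.84%.

Employed = 108.10 + 3.98 + 44.92 = 157.00 million (anyone who worked, including part-time for economic reasons, counts as employed).
Unemployed = 2.66 + 7.59 = 10.25 million (jobless and actively searching, or on temporary layoff).
Labor force = 157.00 + 10.25 = 167.25 million.
Not in labor force = 2.16 + 7.45 + 90.15 + 22.17 = 121.93 million (those not working and not actively searching are outside the labor force — including those who want a job but have given up searching).
Civilian working-age population = 167.25 + 121.93 = 289.18 million.
Unemployment rate = 10.25 / 167.25 = 6.13%.
Labor force participation rate = 167.25 / 289.18 = 57.84%.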